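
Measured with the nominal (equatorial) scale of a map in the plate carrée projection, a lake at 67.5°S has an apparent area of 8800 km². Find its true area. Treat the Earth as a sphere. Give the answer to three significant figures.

In the plate carrée (x = Rλ, y = Rφ), meridians are true-scale (h = 1) and parallels are stretched by k = sec φ.
Areal scale = h·k = 1 × sec φ; at 67.5°, h = 1.000, k = 2.613, so h·k = 2.613.
True area = apparent / (areal scale) = 8800 / 2.613 ≈ 3370 km².

3370 km²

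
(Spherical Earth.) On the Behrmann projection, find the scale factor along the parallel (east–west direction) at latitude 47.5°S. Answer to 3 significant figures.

Behrmann is a cylindrical equal-area projection with standard parallels at ±30°. Cylindrical equal-area (φ₀ = 30°): h = cos φ / cos 30° along meridians, k = cos 30° / cos φ along parallels; h·k = 1.
k = cos 30° / cos 47.5° = 0.8660/0.6756 = 1.282.

1.28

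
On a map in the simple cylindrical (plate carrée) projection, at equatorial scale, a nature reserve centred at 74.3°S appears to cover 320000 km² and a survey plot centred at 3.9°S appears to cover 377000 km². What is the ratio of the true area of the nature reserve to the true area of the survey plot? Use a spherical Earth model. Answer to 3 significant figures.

0.230

On the plate carrée, areal scale = h·k = 1 × sec φ, so true area = apparent × cos φ.
True area of nature reserve: 320000 × cos(74.3°) = 320000 × 0.2706 = 86590 km².
True area of survey plot: 377000 × cos(3.9°) = 377000 × 0.9977 = 376100 km².
Ratio = 86590 / 376100 ≈ 0.230.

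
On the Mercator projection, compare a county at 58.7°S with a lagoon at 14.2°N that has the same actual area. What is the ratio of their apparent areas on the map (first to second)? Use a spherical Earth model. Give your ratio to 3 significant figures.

Mercator areal scale is sec²φ.
At 58.7°: sec²(58.7°) = 1/0.5195² = 3.705.
At 14.2°: sec²(14.2°) = 1/0.9694² = 1.064.
Ratio = 3.705/1.064 = cos²(14.2°)/cos²(58.7°) ≈ 3.48.

3.48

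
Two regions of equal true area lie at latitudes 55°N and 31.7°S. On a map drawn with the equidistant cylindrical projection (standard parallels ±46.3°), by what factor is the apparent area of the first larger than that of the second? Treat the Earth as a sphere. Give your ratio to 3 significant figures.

1.48

With standard parallel φ₀ = 46.3°, the equirectangular projection gives x = Rλ cos φ₀, y = Rφ, so h = 1 and k = cos 46.3° / cos φ.
Areal scale at 55°: h·k = 1.000 × 1.205 = 1.205.
Areal scale at 31.7°: h·k = 1.000 × 0.8120 = 0.8120.
Ratio = 1.205/0.8120 ≈ 1.48.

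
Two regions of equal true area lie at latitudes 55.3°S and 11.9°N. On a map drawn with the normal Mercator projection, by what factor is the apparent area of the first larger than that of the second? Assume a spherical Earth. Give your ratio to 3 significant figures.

2.95

Mercator is conformal with k = sec φ, so areal scale = k² = sec²φ.
At 55.3°: sec²(55.3°) = 1/0.5693² = 3.086.
At 11.9°: sec²(11.9°) = 1/0.9785² = 1.044.
Ratio = 3.086/1.044 = cos²(11.9°)/cos²(55.3°) ≈ 2.95.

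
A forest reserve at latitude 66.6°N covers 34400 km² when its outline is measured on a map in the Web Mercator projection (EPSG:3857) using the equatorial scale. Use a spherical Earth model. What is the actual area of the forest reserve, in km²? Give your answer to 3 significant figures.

Mercator is conformal, so the point scale is isotropic: h = k = sec φ = 1/cos φ.
Areal scale = k² = sec²φ = 1/cos²(66.6°) = 1/0.3971² = 6.340.
True area = apparent / (areal scale) = 34400 / 6.340 ≈ 5430 km².

5430 km²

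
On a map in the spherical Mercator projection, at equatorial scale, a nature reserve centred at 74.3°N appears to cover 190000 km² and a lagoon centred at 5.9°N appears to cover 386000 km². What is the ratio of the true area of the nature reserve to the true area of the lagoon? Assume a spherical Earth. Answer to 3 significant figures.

0.0364

Since Mercator area scale is 1/cos²φ, the true area equals the apparent area multiplied by cos²φ.
True area of nature reserve: 190000 × cos²(74.3°) = 190000 × 0.07322 = 13910 km².
True area of lagoon: 386000 × cos²(5.9°) = 386000 × 0.9894 = 381900 km².
Ratio = 13910 / 381900 ≈ 0.0364.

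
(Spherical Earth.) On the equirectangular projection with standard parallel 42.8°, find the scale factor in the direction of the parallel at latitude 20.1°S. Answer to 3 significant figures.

The equidistant cylindrical projection with φ₀ = 42.8° has h = 1 (meridians true) and k = cos φ₀ / cos φ along parallels.
k = cos 42.8° / cos 20.1° = 0.7337/0.9391 = 0.7813.

0.781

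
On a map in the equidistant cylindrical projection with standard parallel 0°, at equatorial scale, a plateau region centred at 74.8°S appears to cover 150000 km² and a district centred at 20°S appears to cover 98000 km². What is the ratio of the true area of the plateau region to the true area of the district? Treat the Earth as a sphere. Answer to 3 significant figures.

0.427

Plate carrée has h = 1 and k = sec φ, giving areal scale sec φ; true area = (apparent area) · cos φ.
True area of plateau region: 150000 × cos(74.8°) = 150000 × 0.2622 = 39330 km².
True area of district: 98000 × cos(20°) = 98000 × 0.9397 = 92090 km².
Ratio = 39330 / 92090 ≈ 0.427.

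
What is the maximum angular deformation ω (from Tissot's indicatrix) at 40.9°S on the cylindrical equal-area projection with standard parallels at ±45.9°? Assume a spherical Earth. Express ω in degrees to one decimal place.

9.5°

For cylindrical equal-area with standard parallel φ₀, h = cos φ / cos φ₀ and k = cos φ₀ / cos φ, so h·k = 1.
At 40.9°: h = 1.086, k = 0.9207; principal scales a = 1.086, b = 0.9207.
sin(ω/2) = (a − b)/(a + b) = 0.1654/2.007 = 0.08244, so ω = 2 arcsin(0.08244) ≈ 9.5°.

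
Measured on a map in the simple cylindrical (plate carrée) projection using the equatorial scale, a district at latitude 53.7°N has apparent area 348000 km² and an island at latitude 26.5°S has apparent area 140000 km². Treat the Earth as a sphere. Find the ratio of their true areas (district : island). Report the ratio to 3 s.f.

Plate carrée has h = 1 and k = sec φ, giving areal scale sec φ; true area = (apparent area) · cos φ.
True area of district: 348000 × cos(53.7°) = 348000 × 0.5920 = 206000 km².
True area of island: 140000 × cos(26.5°) = 140000 × 0.8949 = 125300 km².
Ratio = 206000 / 125300 ≈ 1.64.

1.64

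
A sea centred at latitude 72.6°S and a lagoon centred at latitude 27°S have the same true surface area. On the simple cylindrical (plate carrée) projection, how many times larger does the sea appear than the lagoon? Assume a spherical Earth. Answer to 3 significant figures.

In the plate carrée (x = Rλ, y = Rφ), meridians are true-scale (h = 1) and parallels are stretched by k = sec φ.
Areal scale at 72.6°: h·k = 1.000 × 3.344 = 3.344.
Areal scale at 27°: h·k = 1.000 × 1.122 = 1.122.
Ratio = 3.344/1.122 ≈ 2.98.

2.98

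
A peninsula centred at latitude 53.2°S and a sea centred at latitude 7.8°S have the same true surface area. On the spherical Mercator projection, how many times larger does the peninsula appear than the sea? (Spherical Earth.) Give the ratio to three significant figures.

2.74

Mercator is conformal with k = sec φ, so areal scale = k² = sec²φ.
At 53.2°: sec²(53.2°) = 1/0.5990² = 2.787.
At 7.8°: sec²(7.8°) = 1/0.9907² = 1.019.
Ratio = 2.787/1.019 = cos²(7.8°)/cos²(53.2°) ≈ 2.74.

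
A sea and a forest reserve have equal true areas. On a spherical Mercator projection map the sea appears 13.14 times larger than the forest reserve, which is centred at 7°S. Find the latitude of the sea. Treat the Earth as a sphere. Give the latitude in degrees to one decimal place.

On Mercator, (apparent₁)/(apparent₂) = sec²φ₁ / sec²φ₂ when true areas are equal.
cos²φ₂ / cos²φ₁ = 13.14  ⇒  cos φ₁ = cos 7° / √13.14 = 0.9925/3.625 = 0.2738.
φ₁ = arccos(0.2738) ≈ 74.1°.

74.1°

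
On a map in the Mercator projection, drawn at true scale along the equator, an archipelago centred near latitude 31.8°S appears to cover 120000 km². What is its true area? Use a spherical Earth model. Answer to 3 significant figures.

86700 km²

Mercator is conformal, so the point scale is isotropic: h = k = sec φ = 1/cos φ.
Areal scale = k² = sec²φ = 1/cos²(31.8°) = 1/0.8499² = 1.384.
True area = apparent / (areal scale) = 120000 / 1.384 ≈ 86700 km².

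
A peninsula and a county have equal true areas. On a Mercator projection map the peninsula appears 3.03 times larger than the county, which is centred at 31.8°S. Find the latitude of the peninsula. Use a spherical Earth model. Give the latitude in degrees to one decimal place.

60.8°

Mercator areal scale is sec²φ, so apparent-area ratio = sec²φ₁ / sec²φ₂ = cos²φ₂ / cos²φ₁.
cos²φ₂ / cos²φ₁ = 3.03  ⇒  cos φ₁ = cos 31.8° / √3.03 = 0.8499/1.741 = 0.4883.
φ₁ = arccos(0.4883) ≈ 60.8°.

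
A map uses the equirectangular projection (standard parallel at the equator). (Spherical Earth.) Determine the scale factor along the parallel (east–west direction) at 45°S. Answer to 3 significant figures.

In the plate carrée (x = Rλ, y = Rφ), meridians are true-scale (h = 1) and parallels are stretched by k = sec φ.
k = 1/cos 45° = 1/0.7071 = 1.414.

1.41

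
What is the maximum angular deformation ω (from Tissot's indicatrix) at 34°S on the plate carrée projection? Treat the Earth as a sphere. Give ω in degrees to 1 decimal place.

Plate carrée maps x = Rλ, y = Rφ. The meridian scale is h = 1 and the parallel scale is k = 1/cos φ = sec φ.
At 34°: h = 1.000, k = 1.206; principal scales a = 1.206, b = 1.000.
sin(ω/2) = (a − b)/(a + b) = 0.2062/2.206 = 0.09347, so ω = 2 arcsin(0.09347) ≈ 10.7°.

10.7°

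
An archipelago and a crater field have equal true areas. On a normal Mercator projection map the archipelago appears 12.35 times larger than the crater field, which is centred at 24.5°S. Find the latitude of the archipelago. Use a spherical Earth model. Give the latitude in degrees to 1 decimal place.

On Mercator, (apparent₁)/(apparent₂) = sec²φ₁ / sec²φ₂ when true areas are equal.
cos²φ₂ / cos²φ₁ = 12.35  ⇒  cos φ₁ = cos 24.5° / √12.35 = 0.9100/3.514 = 0.2589.
φ₁ = arccos(0.2589) ≈ 75.0°.

75.0°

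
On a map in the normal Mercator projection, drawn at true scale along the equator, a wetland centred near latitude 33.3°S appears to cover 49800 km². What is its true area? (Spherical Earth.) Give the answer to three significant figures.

34800 km²

Mercator is conformal, so the point scale is isotropic: h = k = sec φ = 1/cos φ.
Areal scale = k² = sec²φ = 1/cos²(33.3°) = 1/0.8358² = 1.431.
True area = apparent / (areal scale) = 49800 / 1.431 ≈ 34800 km².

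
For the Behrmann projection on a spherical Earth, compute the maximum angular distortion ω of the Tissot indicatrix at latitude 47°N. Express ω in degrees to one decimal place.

27.1°

The Behrmann projection is cylindrical equal-area with φ₀ = 30°. Cylindrical equal-area (φ₀ = 30°): h = cos φ / cos 30° along meridians, k = cos 30° / cos φ along parallels; h·k = 1.
At 47°: h = 0.7875, k = 1.270; principal scales a = 1.270, b = 0.7875.
sin(ω/2) = (a − b)/(a + b) = 0.4823/2.057 = 0.2344, so ω = 2 arcsin(0.2344) ≈ 27.1°.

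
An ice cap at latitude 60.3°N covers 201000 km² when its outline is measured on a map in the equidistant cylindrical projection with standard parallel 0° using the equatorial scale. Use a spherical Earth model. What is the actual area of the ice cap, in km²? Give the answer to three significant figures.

Plate carrée maps x = Rλ, y = Rφ. The meridian scale is h = 1 and the parallel scale is k = 1/cos φ = sec φ.
Areal scale = h·k = 1 × sec φ; at 60.3°, h = 1.000, k = 2.018, so h·k = 2.018.
True area = apparent / (areal scale) = 201000 / 2.018 ≈ 99600 km².

99600 km²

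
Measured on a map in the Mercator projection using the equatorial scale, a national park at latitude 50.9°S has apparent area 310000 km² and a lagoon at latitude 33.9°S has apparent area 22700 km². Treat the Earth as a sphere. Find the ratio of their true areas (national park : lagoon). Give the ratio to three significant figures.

Mercator's areal exaggeration is sec²φ; hence true area = (apparent area) · cos²φ.
True area of national park: 310000 × cos²(50.9°) = 310000 × 0.3978 = 123300 km².
True area of lagoon: 22700 × cos²(33.9°) = 22700 × 0.6889 = 15640 km².
Ratio = 123300 / 15640 ≈ 7.88.

7.88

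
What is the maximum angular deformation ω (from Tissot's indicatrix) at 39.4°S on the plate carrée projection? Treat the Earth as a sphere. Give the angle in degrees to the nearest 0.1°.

For the equirectangular projection with φ₀ = 0 (plate carrée), h = 1 along meridians and k = sec φ along parallels.
At 39.4°: h = 1.000, k = 1.294; principal scales a = 1.294, b = 1.000.
sin(ω/2) = (a − b)/(a + b) = 0.2941/2.294 = 0.1282, so ω = 2 arcsin(0.1282) ≈ 14.7°.

14.7°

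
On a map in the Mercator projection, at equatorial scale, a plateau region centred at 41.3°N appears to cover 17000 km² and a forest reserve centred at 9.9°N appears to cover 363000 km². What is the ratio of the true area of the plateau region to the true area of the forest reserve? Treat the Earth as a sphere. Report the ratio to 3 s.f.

0.0272

On Mercator the areal scale is sec²φ, so true area = apparent × cos²φ.
True area of plateau region: 17000 × cos²(41.3°) = 17000 × 0.5644 = 9595 km².
True area of forest reserve: 363000 × cos²(9.9°) = 363000 × 0.9704 = 352300 km².
Ratio = 9595 / 352300 ≈ 0.0272.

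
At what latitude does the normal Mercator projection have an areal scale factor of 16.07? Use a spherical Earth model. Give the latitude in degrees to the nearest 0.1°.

Mercator areal scale is sec²φ.
sec²φ = 16.07  ⇒  cos²φ = 0.06223  ⇒  cos φ = 0.2495.
φ = arccos(0.2495) ≈ 75.6°.

75.6°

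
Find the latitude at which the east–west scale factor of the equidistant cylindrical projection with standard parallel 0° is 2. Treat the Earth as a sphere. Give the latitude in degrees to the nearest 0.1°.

60.0°

Plate carrée: h = 1, k = sec φ along parallels.
sec φ = 2  ⇒  cos φ = 0.5000  ⇒  φ ≈ 60.0°.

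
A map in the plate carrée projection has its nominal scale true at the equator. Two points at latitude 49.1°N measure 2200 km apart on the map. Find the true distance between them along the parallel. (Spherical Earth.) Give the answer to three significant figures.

Plate carrée maps x = Rλ, y = Rφ. The meridian scale is h = 1 and the parallel scale is k = 1/cos φ = sec φ.
Along the parallel at 49.1°, map distances are exaggerated by k = sec 49.1° = 1.527.
True distance = 2200 / 1.527 = 2200 × cos 49.1° ≈ 1440 km.

1440 km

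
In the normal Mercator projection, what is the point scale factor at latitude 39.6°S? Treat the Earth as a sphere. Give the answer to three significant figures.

The Mercator projection is conformal; its linear scale factor is the same in every direction and equals sec φ = 1/cos φ.
k = 1/cos 39.6° = 1/0.7705 = 1.298.

1.30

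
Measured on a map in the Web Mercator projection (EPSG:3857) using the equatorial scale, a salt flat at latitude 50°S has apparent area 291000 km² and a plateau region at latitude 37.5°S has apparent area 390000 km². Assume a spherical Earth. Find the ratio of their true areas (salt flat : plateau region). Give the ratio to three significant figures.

Since Mercator area scale is 1/cos²φ, the true area equals the apparent area multiplied by cos²φ.
True area of salt flat: 291000 × cos²(50°) = 291000 × 0.4132 = 120200 km².
True area of plateau region: 390000 × cos²(37.5°) = 390000 × 0.6294 = 245500 km².
Ratio = 120200 / 245500 ≈ 0.490.

0.490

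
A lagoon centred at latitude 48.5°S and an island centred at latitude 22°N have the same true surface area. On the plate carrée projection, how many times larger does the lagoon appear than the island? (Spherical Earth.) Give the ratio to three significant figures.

For the equirectangular projection with φ₀ = 0 (plate carrée), h = 1 along meridians and k = sec φ along parallels.
Areal scale at 48.5°: h·k = 1.000 × 1.509 = 1.509.
Areal scale at 22°: h·k = 1.000 × 1.079 = 1.079.
Ratio = 1.509/1.079 ≈ 1.40.

1.40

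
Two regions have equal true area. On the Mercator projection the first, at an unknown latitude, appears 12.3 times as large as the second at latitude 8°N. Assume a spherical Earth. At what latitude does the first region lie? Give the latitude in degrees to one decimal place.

73.6°

On Mercator, (apparent₁)/(apparent₂) = sec²φ₁ / sec²φ₂ when true areas are equal.
cos²φ₂ / cos²φ₁ = 12.3  ⇒  cos φ₁ = cos 8° / √12.3 = 0.9903/3.507 = 0.2824.
φ₁ = arccos(0.2824) ≈ 73.6°.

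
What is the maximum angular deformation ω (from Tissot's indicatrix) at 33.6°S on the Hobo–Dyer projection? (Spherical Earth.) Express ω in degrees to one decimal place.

5.6°

The Hobo–Dyer projection is cylindrical equal-area with φ₀ = 37.5°. A cylindrical equal-area projection with standard parallel φ₀ has meridian scale h = cos φ / cos φ₀ and parallel scale k = cos φ₀ / cos φ (so areas are preserved, h·k = 1).
At 33.6°: h = 1.050, k = 0.9525; principal scales a = 1.050, b = 0.9525.
sin(ω/2) = (a − b)/(a + b) = 0.09738/2.002 = 0.04863, so ω = 2 arcsin(0.04863) ≈ 5.6°.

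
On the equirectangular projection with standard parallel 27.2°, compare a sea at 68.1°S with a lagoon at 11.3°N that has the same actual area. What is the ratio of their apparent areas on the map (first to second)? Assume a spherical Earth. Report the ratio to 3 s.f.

The equidistant cylindrical projection with φ₀ = 27.2° has h = 1 (meridians true) and k = cos φ₀ / cos φ along parallels.
Areal scale at 68.1°: h·k = 1.000 × 2.385 = 2.385.
Areal scale at 11.3°: h·k = 1.000 × 0.9070 = 0.9070.
Ratio = 2.385/0.9070 ≈ 2.63.

2.63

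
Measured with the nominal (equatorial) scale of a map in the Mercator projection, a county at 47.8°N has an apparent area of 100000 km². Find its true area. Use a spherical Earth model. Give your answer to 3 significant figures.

45100 km²

For Mercator, h = k = sec φ (a conformal cylindrical projection has a single point scale, 1/cos φ).
Areal scale = k² = sec²φ = 1/cos²(47.8°) = 1/0.6717² = 2.216.
True area = apparent / (areal scale) = 100000 / 2.216 ≈ 45100 km².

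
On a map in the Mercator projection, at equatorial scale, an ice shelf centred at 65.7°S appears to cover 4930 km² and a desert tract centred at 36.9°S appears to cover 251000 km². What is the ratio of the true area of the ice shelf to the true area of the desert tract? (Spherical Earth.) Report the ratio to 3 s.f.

Mercator's areal exaggeration is sec²φ; hence true area = (apparent area) · cos²φ.
True area of ice shelf: 4930 × cos²(65.7°) = 4930 × 0.1693 = 834.9 km².
True area of desert tract: 251000 × cos²(36.9°) = 251000 × 0.6395 = 160500 km².
Ratio = 834.9 / 160500 ≈ 0.00520.

0.00520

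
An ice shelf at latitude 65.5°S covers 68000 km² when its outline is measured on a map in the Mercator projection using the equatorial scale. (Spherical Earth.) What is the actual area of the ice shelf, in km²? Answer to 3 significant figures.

11700 km²

The Mercator projection is conformal; its linear scale factor is the same in every direction and equals sec φ = 1/cos φ.
Areal scale = k² = sec²φ = 1/cos²(65.5°) = 1/0.4147² = 5.815.
True area = apparent / (areal scale) = 68000 / 5.815 ≈ 11700 km².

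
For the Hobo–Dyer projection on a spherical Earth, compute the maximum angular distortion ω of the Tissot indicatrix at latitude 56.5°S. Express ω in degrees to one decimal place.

The Hobo–Dyer projection is cylindrical equal-area with φ₀ = 37.5°. A cylindrical equal-area projection with standard parallel φ₀ has meridian scale h = cos φ / cos φ₀ and parallel scale k = cos φ₀ / cos φ (so areas are preserved, h·k = 1).
At 56.5°: h = 0.6957, k = 1.437; principal scales a = 1.437, b = 0.6957.
sin(ω/2) = (a − b)/(a + b) = 0.7417/2.133 = 0.3477, so ω = 2 arcsin(0.3477) ≈ 40.7°.

40.7°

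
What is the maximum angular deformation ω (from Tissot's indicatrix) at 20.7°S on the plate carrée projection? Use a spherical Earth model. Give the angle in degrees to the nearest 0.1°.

3.8°

In the plate carrée (x = Rλ, y = Rφ), meridians are true-scale (h = 1) and parallels are stretched by k = sec φ.
At 20.7°: h = 1.000, k = 1.069; principal scales a = 1.069, b = 1.000.
sin(ω/2) = (a − b)/(a + b) = 0.06901/2.069 = 0.03335, so ω = 2 arcsin(0.03335) ≈ 3.8°.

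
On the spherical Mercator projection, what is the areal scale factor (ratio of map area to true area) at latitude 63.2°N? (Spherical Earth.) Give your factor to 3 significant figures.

4.92

Mercator is conformal, so the point scale is isotropic: h = k = sec φ = 1/cos φ.
Areal scale = k² = sec²φ = 1/cos²(63.2°) = 1/0.4509² = 4.919.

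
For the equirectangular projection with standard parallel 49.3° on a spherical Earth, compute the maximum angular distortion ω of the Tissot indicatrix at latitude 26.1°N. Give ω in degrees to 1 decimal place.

18.3°

In the equirectangular projection with standard parallel φ₀ = 49.3° (x = Rλ cos φ₀, y = Rφ), meridians are true-scale (h = 1) and the parallel scale is k = cos φ₀ / cos φ.
At 26.1°: h = 1.000, k = 0.7261; principal scales a = 1.000, b = 0.7261.
sin(ω/2) = (a − b)/(a + b) = 0.2739/1.726 = 0.1587, so ω = 2 arcsin(0.1587) ≈ 18.3°.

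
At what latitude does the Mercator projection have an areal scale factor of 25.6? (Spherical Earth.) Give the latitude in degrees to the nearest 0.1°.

Mercator areal scale is sec²φ.
sec²φ = 25.6  ⇒  cos²φ = 0.03906  ⇒  cos φ = 0.1976.
φ = arccos(0.1976) ≈ 78.6°.

78.6°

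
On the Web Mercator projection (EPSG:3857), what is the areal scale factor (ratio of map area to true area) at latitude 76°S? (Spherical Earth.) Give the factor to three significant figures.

Mercator is conformal, so the point scale is isotropic: h = k = sec φ = 1/cos φ.
Areal scale = k² = sec²φ = 1/cos²(76°) = 1/0.2419² = 17.09.

17.1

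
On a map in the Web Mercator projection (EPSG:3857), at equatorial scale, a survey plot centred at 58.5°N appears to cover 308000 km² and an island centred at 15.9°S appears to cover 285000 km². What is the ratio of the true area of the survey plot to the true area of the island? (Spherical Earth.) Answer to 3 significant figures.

On Mercator the areal scale is sec²φ, so true area = apparent × cos²φ.
True area of survey plot: 308000 × cos²(58.5°) = 308000 × 0.2730 = 84090 km².
True area of island: 285000 × cos²(15.9°) = 285000 × 0.9249 = 263600 km².
Ratio = 84090 / 263600 ≈ 0.319.

0.319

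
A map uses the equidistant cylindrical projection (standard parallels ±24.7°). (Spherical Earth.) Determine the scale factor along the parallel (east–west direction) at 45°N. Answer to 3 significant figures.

1.28

The equidistant cylindrical projection with φ₀ = 24.7° has h = 1 (meridians true) and k = cos φ₀ / cos φ along parallels.
k = cos 24.7° / cos 45° = 0.9085/0.7071 = 1.285.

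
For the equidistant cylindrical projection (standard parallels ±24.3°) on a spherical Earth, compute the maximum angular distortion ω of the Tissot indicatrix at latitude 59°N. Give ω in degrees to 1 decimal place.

In the equirectangular projection with standard parallel φ₀ = 24.3° (x = Rλ cos φ₀, y = Rφ), meridians are true-scale (h = 1) and the parallel scale is k = cos φ₀ / cos φ.
At 59°: h = 1.000, k = 1.770; principal scales a = 1.770, b = 1.000.
sin(ω/2) = (a − b)/(a + b) = 0.7696/2.770 = 0.2779, so ω = 2 arcsin(0.2779) ≈ 32.3°.

32.3°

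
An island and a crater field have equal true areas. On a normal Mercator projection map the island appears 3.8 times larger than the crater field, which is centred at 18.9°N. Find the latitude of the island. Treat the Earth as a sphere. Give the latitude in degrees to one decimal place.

Mercator areal scale is sec²φ, so apparent-area ratio = sec²φ₁ / sec²φ₂ = cos²φ₂ / cos²φ₁.
cos²φ₂ / cos²φ₁ = 3.8  ⇒  cos φ₁ = cos 18.9° / √3.8 = 0.9461/1.949 = 0.4853.
φ₁ = arccos(0.4853) ≈ 61.0°.

61.0°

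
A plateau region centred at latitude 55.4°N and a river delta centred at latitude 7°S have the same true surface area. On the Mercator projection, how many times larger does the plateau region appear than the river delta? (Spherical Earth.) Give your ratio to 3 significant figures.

Mercator is conformal with k = sec φ, so areal scale = k² = sec²φ.
At 55.4°: sec²(55.4°) = 1/0.5678² = 3.101.
At 7°: sec²(7°) = 1/0.9925² = 1.015.
Ratio = 3.101/1.015 = cos²(7°)/cos²(55.4°) ≈ 3.06.

3.06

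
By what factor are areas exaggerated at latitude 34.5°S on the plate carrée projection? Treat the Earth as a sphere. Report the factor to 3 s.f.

In the plate carrée (x = Rλ, y = Rφ), meridians are true-scale (h = 1) and parallels are stretched by k = sec φ.
Areal scale = h·k = 1 × sec φ; at 34.5°, h = 1.000, k = 1.213, so h·k = 1.213.

1.21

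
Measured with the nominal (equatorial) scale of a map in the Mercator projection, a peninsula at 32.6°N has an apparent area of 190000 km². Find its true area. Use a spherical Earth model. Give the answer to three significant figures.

135000 km²

Mercator is conformal, so the point scale is isotropic: h = k = sec φ = 1/cos φ.
Areal scale = k² = sec²φ = 1/cos²(32.6°) = 1/0.8425² = 1.409.
True area = apparent / (areal scale) = 190000 / 1.409 ≈ 135000 km².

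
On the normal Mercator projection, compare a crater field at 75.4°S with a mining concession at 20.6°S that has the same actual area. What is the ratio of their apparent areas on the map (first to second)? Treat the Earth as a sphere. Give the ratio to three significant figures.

On Mercator, area is exaggerated by sec²φ = 1/cos²φ.
At 75.4°: sec²(75.4°) = 1/0.2521² = 15.74.
At 20.6°: sec²(20.6°) = 1/0.9361² = 1.141.
Ratio = 15.74/1.141 = cos²(20.6°)/cos²(75.4°) ≈ 13.8.

13.8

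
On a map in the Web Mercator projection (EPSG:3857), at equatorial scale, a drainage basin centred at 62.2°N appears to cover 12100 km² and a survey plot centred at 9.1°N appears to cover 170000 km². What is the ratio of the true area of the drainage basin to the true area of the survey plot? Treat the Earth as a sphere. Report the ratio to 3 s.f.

0.0159

On Mercator the areal scale is sec²φ, so true area = apparent × cos²φ.
True area of drainage basin: 12100 × cos²(62.2°) = 12100 × 0.2175 = 2632 km².
True area of survey plot: 170000 × cos²(9.1°) = 170000 × 0.9750 = 165700 km².
Ratio = 2632 / 165700 ≈ 0.0159.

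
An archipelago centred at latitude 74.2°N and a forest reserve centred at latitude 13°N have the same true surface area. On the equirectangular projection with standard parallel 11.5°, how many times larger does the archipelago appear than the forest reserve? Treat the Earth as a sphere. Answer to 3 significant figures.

In the equirectangular projection with standard parallel φ₀ = 11.5° (x = Rλ cos φ₀, y = Rφ), meridians are true-scale (h = 1) and the parallel scale is k = cos φ₀ / cos φ.
Areal scale at 74.2°: h·k = 1.000 × 3.599 = 3.599.
Areal scale at 13°: h·k = 1.000 × 1.006 = 1.006.
Ratio = 3.599/1.006 ≈ 3.58.

3.58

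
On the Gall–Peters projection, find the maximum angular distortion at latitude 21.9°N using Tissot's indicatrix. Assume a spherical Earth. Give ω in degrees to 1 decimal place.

30.8°

The Gall–Peters projection is cylindrical equal-area with φ₀ = 45°. For cylindrical equal-area with standard parallel φ₀, h = cos φ / cos φ₀ and k = cos φ₀ / cos φ, so h·k = 1.
At 21.9°: h = 1.312, k = 0.7621; principal scales a = 1.312, b = 0.7621.
sin(ω/2) = (a − b)/(a + b) = 0.5501/2.074 = 0.2652, so ω = 2 arcsin(0.2652) ≈ 30.8°.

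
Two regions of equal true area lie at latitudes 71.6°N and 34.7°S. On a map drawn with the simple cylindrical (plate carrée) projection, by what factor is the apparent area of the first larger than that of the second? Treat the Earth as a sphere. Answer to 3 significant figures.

2.60

Plate carrée maps x = Rλ, y = Rφ. The meridian scale is h = 1 and the parallel scale is k = 1/cos φ = sec φ.
Areal scale at 71.6°: h·k = 1.000 × 3.168 = 3.168.
Areal scale at 34.7°: h·k = 1.000 × 1.216 = 1.216.
Ratio = 3.168/1.216 ≈ 2.60.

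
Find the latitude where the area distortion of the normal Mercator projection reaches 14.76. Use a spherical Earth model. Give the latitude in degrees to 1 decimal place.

74.9°

Mercator areal scale is sec²φ.
sec²φ = 14.76  ⇒  cos²φ = 0.06775  ⇒  cos φ = 0.2603.
φ = arccos(0.2603) ≈ 74.9°.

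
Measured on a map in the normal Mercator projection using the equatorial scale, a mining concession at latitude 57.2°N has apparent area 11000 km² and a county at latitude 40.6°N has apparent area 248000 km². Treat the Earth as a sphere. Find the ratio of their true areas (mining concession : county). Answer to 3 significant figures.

Mercator's areal exaggeration is sec²φ; hence true area = (apparent area) · cos²φ.
True area of mining concession: 11000 × cos²(57.2°) = 11000 × 0.2934 = 3228 km².
True area of county: 248000 × cos²(40.6°) = 248000 × 0.5765 = 143000 km².
Ratio = 3228 / 143000 ≈ 0.0226.

0.0226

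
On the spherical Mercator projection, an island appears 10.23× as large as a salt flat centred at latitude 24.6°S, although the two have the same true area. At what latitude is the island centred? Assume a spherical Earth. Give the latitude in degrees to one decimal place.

73.5°

For equal true areas on Mercator, apparent areas scale as sec²φ, so the ratio is cos²φ₂ / cos²φ₁.
cos²φ₂ / cos²φ₁ = 10.23  ⇒  cos φ₁ = cos 24.6° / √10.23 = 0.9092/3.198 = 0.2843.
φ₁ = arccos(0.2843) ≈ 73.5°.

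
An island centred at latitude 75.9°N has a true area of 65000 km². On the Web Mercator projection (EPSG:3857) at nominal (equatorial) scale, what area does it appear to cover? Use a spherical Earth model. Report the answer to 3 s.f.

1100000 km²

Mercator is conformal, so the point scale is isotropic: h = k = sec φ = 1/cos φ.
Areal scale = k² = sec²φ = 1/cos²(75.9°) = 1/0.2436² = 16.85.
Apparent area = 65000 × 16.85 ≈ 1100000 km².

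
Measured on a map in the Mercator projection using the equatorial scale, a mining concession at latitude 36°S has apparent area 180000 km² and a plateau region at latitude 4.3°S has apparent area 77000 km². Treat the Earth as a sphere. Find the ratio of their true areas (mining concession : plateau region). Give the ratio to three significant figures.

On Mercator the areal scale is sec²φ, so true area = apparent × cos²φ.
True area of mining concession: 180000 × cos²(36°) = 180000 × 0.6545 = 117800 km².
True area of plateau region: 77000 × cos²(4.3°) = 77000 × 0.9944 = 76570 km².
Ratio = 117800 / 76570 ≈ 1.54.

1.54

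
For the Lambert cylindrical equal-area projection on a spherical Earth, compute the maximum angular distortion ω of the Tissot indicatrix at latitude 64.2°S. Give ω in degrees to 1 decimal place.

85.9°

The Lambert cylindrical equal-area projection is the cylindrical equal-area projection with its standard parallel at the equator (φ₀ = 0). A cylindrical equal-area projection with standard parallel φ₀ has meridian scale h = cos φ / cos φ₀ and parallel scale k = cos φ₀ / cos φ (so areas are preserved, h·k = 1).
At 64.2°: h = 0.4352, k = 2.298; principal scales a = 2.298, b = 0.4352.
sin(ω/2) = (a − b)/(a + b) = 1.862/2.733 = 0.6815, so ω = 2 arcsin(0.6815) ≈ 85.9°.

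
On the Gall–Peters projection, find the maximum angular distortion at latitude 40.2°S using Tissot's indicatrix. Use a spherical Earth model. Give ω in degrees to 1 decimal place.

8.8°

Gall–Peters is a cylindrical equal-area projection with standard parallels at ±45°. Cylindrical equal-area (φ₀ = 45°): h = cos φ / cos 45° along meridians, k = cos 45° / cos φ along parallels; h·k = 1.
At 40.2°: h = 1.080, k = 0.9258; principal scales a = 1.080, b = 0.9258.
sin(ω/2) = (a − b)/(a + b) = 0.1544/2.006 = 0.07697, so ω = 2 arcsin(0.07697) ≈ 8.8°.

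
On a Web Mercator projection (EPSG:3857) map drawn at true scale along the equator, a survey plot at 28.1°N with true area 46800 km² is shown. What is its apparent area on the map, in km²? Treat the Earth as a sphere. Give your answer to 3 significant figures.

60100 km²

The Mercator projection is conformal; its linear scale factor is the same in every direction and equals sec φ = 1/cos φ.
Areal scale = k² = sec²φ = 1/cos²(28.1°) = 1/0.8821² = 1.285.
Apparent area = 46800 × 1.285 ≈ 60100 km².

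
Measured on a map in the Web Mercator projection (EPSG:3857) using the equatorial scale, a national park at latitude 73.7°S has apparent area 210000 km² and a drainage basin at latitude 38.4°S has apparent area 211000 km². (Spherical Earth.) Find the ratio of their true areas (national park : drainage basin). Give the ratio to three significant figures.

Mercator's areal exaggeration is sec²φ; hence true area = (apparent area) · cos²φ.
True area of national park: 210000 × cos²(73.7°) = 210000 × 0.07877 = 16540 km².
True area of drainage basin: 211000 × cos²(38.4°) = 211000 × 0.6142 = 129600 km².
Ratio = 16540 / 129600 ≈ 0.128.

0.128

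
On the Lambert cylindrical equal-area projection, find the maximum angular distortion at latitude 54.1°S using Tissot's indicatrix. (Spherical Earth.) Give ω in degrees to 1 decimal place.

The Lambert cylindrical equal-area projection is the cylindrical equal-area projection with its standard parallel at the equator (φ₀ = 0). Cylindrical equal-area (φ₀ = 0°): h = cos φ / cos 0° along meridians, k = cos 0° / cos φ along parallels; h·k = 1.
At 54.1°: h = 0.5864, k = 1.705; principal scales a = 1.705, b = 0.5864.
sin(ω/2) = (a − b)/(a + b) = 1.119/2.292 = 0.4883, so ω = 2 arcsin(0.4883) ≈ 58.5°.

58.5°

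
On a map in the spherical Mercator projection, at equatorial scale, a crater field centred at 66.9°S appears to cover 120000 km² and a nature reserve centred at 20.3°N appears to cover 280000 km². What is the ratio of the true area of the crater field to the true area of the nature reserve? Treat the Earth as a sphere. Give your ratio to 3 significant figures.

0.0750

On Mercator the areal scale is sec²φ, so true area = apparent × cos²φ.
True area of crater field: 120000 × cos²(66.9°) = 120000 × 0.1539 = 18470 km².
True area of nature reserve: 280000 × cos²(20.3°) = 280000 × 0.8796 = 246300 km².
Ratio = 18470 / 246300 ≈ 0.0750.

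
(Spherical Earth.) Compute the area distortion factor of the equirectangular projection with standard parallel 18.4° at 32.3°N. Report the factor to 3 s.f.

1.12

In the equirectangular projection with standard parallel φ₀ = 18.4° (x = Rλ cos φ₀, y = Rφ), meridians are true-scale (h = 1) and the parallel scale is k = cos φ₀ / cos φ.
Areal scale = h·k = 1 × cos φ₀ / cos φ; at 32.3°, h = 1.000, k = 1.123, so h·k = 1.123.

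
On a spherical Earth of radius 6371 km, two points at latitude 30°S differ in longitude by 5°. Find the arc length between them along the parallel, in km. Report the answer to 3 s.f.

481 km

Arc length along a parallel = R cos φ · Δλ (with Δλ in radians).
= 6371 × cos 30° × (5° × π/180) = 6371 × 0.8660 × 0.08727 ≈ 481 km.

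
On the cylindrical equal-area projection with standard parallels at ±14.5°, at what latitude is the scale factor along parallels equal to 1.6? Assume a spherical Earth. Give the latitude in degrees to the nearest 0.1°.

52.8°

Cylindrical equal-area (φ₀ = 14.5°): h = cos φ / cos 14.5° along meridians, k = cos 14.5° / cos φ along parallels; h·k = 1.
k = cos φ₀ / cos φ = 1.6  ⇒  cos φ = cos 14.5° / 1.6 = 0.6051.
φ = arccos(0.6051) ≈ 52.8°.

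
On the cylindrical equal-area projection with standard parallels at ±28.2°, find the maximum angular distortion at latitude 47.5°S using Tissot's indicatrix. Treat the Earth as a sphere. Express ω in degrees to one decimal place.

30.1°

A cylindrical equal-area projection with standard parallel φ₀ has meridian scale h = cos φ / cos φ₀ and parallel scale k = cos φ₀ / cos φ (so areas are preserved, h·k = 1).
At 47.5°: h = 0.7666, k = 1.304; principal scales a = 1.304, b = 0.7666.
sin(ω/2) = (a − b)/(a + b) = 0.5379/2.071 = 0.2597, so ω = 2 arcsin(0.2597) ≈ 30.1°.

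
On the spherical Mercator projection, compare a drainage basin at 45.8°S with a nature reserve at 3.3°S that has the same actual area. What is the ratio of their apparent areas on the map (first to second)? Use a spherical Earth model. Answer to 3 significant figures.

Mercator is conformal with k = sec φ, so areal scale = k² = sec²φ.
At 45.8°: sec²(45.8°) = 1/0.6972² = 2.057.
At 3.3°: sec²(3.3°) = 1/0.9983² = 1.003.
Ratio = 2.057/1.003 = cos²(3.3°)/cos²(45.8°) ≈ 2.05.

2.05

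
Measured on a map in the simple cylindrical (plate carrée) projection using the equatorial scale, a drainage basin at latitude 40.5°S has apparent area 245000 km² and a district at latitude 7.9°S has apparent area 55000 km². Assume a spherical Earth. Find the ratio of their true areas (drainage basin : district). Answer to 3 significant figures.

3.42

Plate carrée has h = 1 and k = sec φ, giving areal scale sec φ; true area = (apparent area) · cos φ.
True area of drainage basin: 245000 × cos(40.5°) = 245000 × 0.7604 = 186300 km².
True area of district: 55000 × cos(7.9°) = 55000 × 0.9905 = 54480 km².
Ratio = 186300 / 54480 ≈ 3.42.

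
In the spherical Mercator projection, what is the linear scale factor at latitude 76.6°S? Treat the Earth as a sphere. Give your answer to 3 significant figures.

4.32

For Mercator, h = k = sec φ (a conformal cylindrical projection has a single point scale, 1/cos φ).
k = 1/cos 76.6° = 1/0.2317 = 4.315.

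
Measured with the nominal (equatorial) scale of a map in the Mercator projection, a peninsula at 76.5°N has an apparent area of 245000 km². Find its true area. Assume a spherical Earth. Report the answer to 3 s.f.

13400 km²

Mercator is conformal, so the point scale is isotropic: h = k = sec φ = 1/cos φ.
Areal scale = k² = sec²φ = 1/cos²(76.5°) = 1/0.2334² = 18.35.
True area = apparent / (areal scale) = 245000 / 18.35 ≈ 13400 km².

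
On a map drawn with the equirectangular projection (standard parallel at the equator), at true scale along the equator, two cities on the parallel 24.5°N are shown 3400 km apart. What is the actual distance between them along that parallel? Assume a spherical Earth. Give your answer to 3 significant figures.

For the equirectangular projection with φ₀ = 0 (plate carrée), h = 1 along meridians and k = sec φ along parallels.
Along the parallel at 24.5°, map distances are exaggerated by k = sec 24.5° = 1.099.
True distance = 3400 / 1.099 = 3400 × cos 24.5° ≈ 3090 km.

3090 km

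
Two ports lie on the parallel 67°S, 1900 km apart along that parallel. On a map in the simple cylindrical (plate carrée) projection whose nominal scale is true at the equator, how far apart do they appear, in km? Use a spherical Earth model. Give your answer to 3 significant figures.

4860 km

In the plate carrée (x = Rλ, y = Rφ), meridians are true-scale (h = 1) and parallels are stretched by k = sec φ.
Along the parallel, k = sec 67° = 1/0.3907 = 2.559.
Map distance = 1900 × 2.559 ≈ 4860 km.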